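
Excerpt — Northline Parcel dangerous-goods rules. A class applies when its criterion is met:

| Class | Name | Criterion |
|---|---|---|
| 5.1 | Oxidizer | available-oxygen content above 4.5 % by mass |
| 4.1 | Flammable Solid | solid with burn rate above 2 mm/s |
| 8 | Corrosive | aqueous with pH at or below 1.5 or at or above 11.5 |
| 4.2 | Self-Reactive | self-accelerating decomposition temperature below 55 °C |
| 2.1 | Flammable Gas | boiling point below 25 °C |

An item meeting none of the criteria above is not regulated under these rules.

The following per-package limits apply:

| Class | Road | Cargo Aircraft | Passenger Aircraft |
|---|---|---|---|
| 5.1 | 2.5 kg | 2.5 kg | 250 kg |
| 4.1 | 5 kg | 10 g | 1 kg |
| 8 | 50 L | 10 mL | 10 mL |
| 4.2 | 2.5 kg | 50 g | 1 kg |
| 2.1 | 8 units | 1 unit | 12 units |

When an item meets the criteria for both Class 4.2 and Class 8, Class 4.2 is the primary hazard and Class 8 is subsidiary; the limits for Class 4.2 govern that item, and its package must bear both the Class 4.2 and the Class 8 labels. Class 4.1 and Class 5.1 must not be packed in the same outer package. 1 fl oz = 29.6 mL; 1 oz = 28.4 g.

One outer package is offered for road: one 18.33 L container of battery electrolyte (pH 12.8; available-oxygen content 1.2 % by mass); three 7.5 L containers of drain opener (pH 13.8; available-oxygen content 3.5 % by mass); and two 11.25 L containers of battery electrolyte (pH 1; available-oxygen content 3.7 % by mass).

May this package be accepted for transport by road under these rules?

pH 12.8 meets the Class 8 criterion (Corrosive), so the battery electrolyte is Class 8.
The drain opener has pH 13.8, which is ≥ 11.5, so it is Class 8 (Corrosive).
pH 1 meets the Class 8 criterion (Corrosive), so the battery electrolyte is Class 8.
Class 8 net quantity: 18.33 L + (three 7.5 L containers = 22.5 L) + (two 11.25 L containers = 22.5 L) = 63.33 L.
That exceeds the Class 8 road limit of 50 L.

No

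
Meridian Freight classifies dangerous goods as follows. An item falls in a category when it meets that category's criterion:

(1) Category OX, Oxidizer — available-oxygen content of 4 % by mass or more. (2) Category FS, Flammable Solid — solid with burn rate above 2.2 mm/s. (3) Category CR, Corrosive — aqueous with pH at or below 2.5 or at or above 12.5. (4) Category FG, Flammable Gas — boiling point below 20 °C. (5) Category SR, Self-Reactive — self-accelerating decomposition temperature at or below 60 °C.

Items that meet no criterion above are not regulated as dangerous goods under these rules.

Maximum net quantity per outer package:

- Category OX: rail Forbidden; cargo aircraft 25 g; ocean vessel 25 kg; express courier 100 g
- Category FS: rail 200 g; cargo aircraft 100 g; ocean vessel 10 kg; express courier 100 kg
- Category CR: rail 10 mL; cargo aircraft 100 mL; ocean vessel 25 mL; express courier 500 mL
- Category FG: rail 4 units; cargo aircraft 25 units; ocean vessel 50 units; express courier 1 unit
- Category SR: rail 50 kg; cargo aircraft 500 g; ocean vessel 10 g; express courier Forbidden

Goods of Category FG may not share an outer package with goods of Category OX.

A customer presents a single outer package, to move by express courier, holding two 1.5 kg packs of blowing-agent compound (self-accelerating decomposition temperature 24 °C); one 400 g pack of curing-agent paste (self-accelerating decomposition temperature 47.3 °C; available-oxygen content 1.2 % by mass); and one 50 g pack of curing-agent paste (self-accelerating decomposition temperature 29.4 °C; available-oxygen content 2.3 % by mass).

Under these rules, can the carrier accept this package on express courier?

Blowing-agent compound: self-accelerating decomposition temperature 24 °C ≤ 60 °C → Category SR (Self-Reactive).
Self-accelerating decomposition temperature 47.3 °C meets the Category SR criterion (Self-Reactive), so the curing-agent paste is Category SR.
Curing-agent paste: self-accelerating decomposition temperature 29.4 °C ≤ 60 °C → Category SR (Self-Reactive).
Total Category SR: (two 1.5 kg packs = 3 kg) + 400 g + 50 g = 3.45 kg.
By express courier, Category SR is Forbidden regardless of quantity.

No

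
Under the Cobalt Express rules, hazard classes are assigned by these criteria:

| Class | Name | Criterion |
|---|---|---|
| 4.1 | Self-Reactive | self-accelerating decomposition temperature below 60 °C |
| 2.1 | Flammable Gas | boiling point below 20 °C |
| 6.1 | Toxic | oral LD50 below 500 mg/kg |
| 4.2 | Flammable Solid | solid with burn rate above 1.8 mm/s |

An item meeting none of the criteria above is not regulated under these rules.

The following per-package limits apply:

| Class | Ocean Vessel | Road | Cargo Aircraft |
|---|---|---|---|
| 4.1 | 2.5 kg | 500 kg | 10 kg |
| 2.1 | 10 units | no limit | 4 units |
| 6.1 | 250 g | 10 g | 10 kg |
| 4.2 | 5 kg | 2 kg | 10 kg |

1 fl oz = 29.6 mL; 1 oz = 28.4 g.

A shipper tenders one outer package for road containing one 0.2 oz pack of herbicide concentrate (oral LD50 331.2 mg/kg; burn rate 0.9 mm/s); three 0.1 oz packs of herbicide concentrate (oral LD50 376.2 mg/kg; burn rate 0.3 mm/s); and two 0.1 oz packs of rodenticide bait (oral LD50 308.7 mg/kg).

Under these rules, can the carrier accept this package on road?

The herbicide concentrate has oral LD50 331.2 mg/kg, which is < 500 mg/kg, so it is Class 6.1 (Toxic).
The herbicide concentrate has oral LD50 376.2 mg/kg, which is < 500 mg/kg, so it is Class 6.1 (Toxic).
The rodenticide bait has oral LD50 308.7 mg/kg, which is < 500 mg/kg, so it is Class 6.1 (Toxic).
Class 6.1 net quantity: (one 0.2 oz pack = 5.68 g) + (three 0.1 oz packs = 8.52 g) + (two 0.1 oz packs = 5.68 g) = 19.88 g.
19.88 g > 10 g (road limit, Class 6.1) — over the limit.

No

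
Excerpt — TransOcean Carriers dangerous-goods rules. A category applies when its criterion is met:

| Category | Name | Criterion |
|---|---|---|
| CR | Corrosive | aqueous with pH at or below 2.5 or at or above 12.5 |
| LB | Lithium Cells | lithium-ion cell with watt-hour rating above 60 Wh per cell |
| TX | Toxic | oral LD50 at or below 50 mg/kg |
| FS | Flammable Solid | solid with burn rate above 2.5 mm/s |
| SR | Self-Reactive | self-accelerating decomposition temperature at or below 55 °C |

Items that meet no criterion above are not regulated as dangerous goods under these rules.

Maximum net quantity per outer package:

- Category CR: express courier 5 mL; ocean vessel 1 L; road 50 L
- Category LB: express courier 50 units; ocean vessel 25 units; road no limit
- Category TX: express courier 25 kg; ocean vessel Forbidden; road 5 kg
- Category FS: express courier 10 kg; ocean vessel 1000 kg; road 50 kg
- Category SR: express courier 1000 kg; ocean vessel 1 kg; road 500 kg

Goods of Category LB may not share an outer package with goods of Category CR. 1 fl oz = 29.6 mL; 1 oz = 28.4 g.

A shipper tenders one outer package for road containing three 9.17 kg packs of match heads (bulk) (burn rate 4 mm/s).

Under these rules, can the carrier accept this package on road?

Match heads (bulk): burn rate 4 mm/s > 2.5 mm/s → Category FS (Flammable Solid).
Category FS quantity: three 9.17 kg packs = 27.51 kg.
27.51 kg ≤ 50 kg (road limit, Category FS) — within limit.

Yes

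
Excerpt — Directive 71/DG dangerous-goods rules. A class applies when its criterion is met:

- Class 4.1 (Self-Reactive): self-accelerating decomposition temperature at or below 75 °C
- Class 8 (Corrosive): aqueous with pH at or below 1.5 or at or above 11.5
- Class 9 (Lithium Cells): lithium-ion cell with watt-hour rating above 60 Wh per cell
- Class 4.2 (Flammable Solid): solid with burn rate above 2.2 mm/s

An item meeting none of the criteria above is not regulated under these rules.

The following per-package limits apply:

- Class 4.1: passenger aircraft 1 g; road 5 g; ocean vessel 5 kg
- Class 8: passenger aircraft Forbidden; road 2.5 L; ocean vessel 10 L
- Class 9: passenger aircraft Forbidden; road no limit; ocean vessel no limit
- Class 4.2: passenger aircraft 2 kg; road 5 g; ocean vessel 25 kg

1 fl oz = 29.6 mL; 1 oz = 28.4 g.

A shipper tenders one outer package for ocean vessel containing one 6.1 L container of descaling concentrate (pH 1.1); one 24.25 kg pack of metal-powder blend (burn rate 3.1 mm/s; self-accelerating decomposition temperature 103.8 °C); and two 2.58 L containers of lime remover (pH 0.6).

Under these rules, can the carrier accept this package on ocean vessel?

No

With pH 1.1 (≤ 1.5), the descaling concentrate falls in Class 8.
With burn rate 3.1 mm/s (> 2.2 mm/s), the metal-powder blend falls in Class 4.2.
With pH 0.6 (≤ 1.5), the lime remover falls in Class 8.
Class 8 net quantity: 6.1 L + (two 2.58 L containers = 5.16 L) = 11.26 L.
11.26 L exceeds the ocean vessel limit of 10 L for Class 8.
Class 4.2 quantity: 24.25 kg.
That is within the Class 4.2 ocean vessel limit of 25 kg.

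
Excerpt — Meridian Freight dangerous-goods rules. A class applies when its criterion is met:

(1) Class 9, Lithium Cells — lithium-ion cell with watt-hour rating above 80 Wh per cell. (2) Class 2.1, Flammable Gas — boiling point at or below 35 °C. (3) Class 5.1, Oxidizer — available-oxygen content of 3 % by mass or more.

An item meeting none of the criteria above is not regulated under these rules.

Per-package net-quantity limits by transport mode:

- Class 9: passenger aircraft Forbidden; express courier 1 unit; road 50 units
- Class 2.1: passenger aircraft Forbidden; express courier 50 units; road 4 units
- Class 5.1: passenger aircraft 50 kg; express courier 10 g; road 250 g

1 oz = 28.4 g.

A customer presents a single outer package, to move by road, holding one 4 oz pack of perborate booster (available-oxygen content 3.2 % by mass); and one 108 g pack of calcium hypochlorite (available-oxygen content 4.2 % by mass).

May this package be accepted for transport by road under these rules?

Yes

Perborate booster: available-oxygen content 3.2 % by mass ≥ 3 % by mass → Class 5.1 (Oxidizer).
The calcium hypochlorite has available-oxygen content 4.2 % by mass, which is ≥ 3 % by mass, so it is Class 5.1 (Oxidizer).
Class 5.1 net quantity: (one 4 oz pack = 113.6 g) + 108 g = 221.6 g.
That is within the Class 5.1 road limit of 250 g.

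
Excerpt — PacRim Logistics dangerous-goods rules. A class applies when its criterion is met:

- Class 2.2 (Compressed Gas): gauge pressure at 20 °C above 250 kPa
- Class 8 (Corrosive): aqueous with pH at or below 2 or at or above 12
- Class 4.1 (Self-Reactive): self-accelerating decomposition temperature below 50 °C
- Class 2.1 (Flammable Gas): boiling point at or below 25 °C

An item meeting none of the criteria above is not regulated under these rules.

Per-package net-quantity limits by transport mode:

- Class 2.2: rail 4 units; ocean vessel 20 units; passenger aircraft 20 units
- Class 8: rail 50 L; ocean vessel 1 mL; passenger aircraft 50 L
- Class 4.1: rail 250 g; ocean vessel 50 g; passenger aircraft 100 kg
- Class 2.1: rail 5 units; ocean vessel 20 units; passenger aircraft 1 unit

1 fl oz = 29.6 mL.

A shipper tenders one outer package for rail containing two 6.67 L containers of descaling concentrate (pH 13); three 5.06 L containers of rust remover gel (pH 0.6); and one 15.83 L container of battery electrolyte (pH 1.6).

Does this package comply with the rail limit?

Yes

pH 13 meets the Class 8 criterion (Corrosive), so the descaling concentrate is Class 8.
With pH 0.6 (≤ 2), the rust remover gel falls in Class 8.
pH 1.6 meets the Class 8 criterion (Corrosive), so the battery electrolyte is Class 8.
Class 8 net quantity: (two 6.67 L containers = 13.34 L) + (three 5.06 L containers = 15.18 L) + 15.83 L = 44.35 L.
44.35 L ≤ 50 L (rail limit, Class 8) — within limit.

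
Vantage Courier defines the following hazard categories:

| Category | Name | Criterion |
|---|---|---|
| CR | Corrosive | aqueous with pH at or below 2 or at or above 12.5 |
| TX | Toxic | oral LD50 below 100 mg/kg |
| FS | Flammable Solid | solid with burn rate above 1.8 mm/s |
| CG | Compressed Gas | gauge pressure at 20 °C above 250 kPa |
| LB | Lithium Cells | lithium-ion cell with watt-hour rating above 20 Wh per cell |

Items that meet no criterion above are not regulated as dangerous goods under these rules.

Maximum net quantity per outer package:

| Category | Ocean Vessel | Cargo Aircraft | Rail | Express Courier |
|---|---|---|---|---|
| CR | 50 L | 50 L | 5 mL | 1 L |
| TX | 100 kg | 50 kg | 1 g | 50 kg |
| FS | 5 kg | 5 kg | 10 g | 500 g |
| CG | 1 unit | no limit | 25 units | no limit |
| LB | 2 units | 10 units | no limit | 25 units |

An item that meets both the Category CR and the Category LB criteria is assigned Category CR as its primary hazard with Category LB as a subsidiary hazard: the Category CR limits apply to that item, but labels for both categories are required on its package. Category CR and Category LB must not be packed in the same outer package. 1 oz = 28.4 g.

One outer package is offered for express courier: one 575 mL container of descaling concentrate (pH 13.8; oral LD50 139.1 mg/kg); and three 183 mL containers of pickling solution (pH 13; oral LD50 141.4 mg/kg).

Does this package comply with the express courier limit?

pH 13.8 meets the Category CR criterion (Corrosive), so the descaling concentrate is Category CR.
The pickling solution has pH 13, which is ≥ 12.5, so it is Category CR (Corrosive).
Category CR net quantity: 575 mL + (three 183 mL containers = 549 mL) = 1.124 L.
1.124 L exceeds the express courier limit of 1 L for Category CR.

No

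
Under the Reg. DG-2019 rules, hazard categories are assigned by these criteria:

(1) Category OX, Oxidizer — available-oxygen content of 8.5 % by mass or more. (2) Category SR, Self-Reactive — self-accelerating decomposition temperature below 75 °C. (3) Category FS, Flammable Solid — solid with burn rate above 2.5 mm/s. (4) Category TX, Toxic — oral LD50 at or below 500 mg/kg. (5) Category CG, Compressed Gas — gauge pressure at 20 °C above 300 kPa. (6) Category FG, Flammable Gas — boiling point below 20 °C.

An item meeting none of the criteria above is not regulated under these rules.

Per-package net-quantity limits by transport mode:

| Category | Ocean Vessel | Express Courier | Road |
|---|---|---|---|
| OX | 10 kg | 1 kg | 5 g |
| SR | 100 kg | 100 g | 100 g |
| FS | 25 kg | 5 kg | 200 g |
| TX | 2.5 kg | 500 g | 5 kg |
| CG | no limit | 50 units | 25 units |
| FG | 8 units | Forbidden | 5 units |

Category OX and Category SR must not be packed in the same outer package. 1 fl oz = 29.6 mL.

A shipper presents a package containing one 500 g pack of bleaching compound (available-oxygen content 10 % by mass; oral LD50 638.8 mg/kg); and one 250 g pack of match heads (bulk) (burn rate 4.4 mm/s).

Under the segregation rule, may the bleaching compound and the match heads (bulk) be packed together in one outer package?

With available-oxygen content 10 % by mass (≥ 8.5 % by mass), the bleaching compound falls in Category OX.
With burn rate 4.4 mm/s (> 2.5 mm/s), the match heads (bulk) fall in Category FS.
No segregation rule bars Category OX with Category FS.

Yes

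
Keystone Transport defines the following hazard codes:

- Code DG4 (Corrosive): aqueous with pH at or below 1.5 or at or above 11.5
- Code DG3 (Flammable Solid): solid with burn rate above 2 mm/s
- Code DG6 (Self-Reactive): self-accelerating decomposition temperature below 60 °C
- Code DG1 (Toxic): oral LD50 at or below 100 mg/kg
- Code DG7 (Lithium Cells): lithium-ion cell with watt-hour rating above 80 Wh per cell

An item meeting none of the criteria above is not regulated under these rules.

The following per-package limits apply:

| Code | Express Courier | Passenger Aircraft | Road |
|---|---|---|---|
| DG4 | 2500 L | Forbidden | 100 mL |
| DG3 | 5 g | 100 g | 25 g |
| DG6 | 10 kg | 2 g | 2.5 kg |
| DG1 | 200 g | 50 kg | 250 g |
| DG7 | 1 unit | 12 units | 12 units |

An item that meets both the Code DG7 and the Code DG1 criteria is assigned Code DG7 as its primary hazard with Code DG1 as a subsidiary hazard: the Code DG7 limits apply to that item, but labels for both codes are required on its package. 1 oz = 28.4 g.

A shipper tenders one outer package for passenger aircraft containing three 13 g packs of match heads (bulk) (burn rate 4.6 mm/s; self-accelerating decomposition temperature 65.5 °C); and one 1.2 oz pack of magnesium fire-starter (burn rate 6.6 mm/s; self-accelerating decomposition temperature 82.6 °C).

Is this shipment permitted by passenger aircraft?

The match heads (bulk) have burn rate 4.6 mm/s, which is > 2 mm/s, so they are Code DG3 (Flammable Solid).
The magnesium fire-starter has burn rate 6.6 mm/s, which is > 2 mm/s, so it is Code DG3 (Flammable Solid).
Code DG3 net quantity: (three 13 g packs = 39 g) + (one 1.2 oz pack = 34.08 g) = 73.08 g.
That is within the Code DG3 passenger aircraft limit of 100 g.

Yes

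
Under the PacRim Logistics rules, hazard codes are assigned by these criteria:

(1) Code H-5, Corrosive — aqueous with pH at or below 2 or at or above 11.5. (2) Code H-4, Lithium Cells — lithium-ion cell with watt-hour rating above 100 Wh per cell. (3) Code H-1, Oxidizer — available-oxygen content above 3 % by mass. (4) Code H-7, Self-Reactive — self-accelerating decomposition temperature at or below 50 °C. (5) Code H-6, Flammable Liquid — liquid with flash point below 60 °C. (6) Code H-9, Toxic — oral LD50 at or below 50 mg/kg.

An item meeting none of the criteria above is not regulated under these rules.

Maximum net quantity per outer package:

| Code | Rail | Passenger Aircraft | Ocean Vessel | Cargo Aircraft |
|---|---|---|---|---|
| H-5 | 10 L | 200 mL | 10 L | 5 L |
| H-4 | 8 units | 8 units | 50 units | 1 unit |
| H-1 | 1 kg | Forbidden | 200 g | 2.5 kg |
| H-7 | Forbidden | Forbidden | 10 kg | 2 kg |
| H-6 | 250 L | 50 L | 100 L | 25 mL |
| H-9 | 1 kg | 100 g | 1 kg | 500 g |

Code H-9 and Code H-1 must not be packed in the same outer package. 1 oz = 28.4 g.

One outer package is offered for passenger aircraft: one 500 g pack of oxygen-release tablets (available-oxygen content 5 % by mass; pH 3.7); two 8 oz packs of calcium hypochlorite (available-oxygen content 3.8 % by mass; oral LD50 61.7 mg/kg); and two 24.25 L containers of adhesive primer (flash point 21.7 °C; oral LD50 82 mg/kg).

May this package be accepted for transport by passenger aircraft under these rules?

Oxygen-release tablets: available-oxygen content 5 % by mass > 3 % by mass → Code H-1 (Oxidizer).
Available-oxygen content 3.8 % by mass meets the Code H-1 criterion (Oxidizer), so the calcium hypochlorite is Code H-1.
Adhesive primer: flash point 21.7 °C < 60 °C → Code H-6 (Flammable Liquid).
Code H-6 quantity: two 24.25 L containers = 48.5 L.
48.5 L ≤ 50 L (passenger aircraft limit, Code H-6) — within limit.
Total Code H-1: 500 g + (two 8 oz packs = 454.4 g) = 954.4 g.
By passenger aircraft, Code H-1 is Forbidden regardless of quantity.
The segregation rule (Code H-9 with Code H-1) does not apply to Code H-6 with Code H-1.

No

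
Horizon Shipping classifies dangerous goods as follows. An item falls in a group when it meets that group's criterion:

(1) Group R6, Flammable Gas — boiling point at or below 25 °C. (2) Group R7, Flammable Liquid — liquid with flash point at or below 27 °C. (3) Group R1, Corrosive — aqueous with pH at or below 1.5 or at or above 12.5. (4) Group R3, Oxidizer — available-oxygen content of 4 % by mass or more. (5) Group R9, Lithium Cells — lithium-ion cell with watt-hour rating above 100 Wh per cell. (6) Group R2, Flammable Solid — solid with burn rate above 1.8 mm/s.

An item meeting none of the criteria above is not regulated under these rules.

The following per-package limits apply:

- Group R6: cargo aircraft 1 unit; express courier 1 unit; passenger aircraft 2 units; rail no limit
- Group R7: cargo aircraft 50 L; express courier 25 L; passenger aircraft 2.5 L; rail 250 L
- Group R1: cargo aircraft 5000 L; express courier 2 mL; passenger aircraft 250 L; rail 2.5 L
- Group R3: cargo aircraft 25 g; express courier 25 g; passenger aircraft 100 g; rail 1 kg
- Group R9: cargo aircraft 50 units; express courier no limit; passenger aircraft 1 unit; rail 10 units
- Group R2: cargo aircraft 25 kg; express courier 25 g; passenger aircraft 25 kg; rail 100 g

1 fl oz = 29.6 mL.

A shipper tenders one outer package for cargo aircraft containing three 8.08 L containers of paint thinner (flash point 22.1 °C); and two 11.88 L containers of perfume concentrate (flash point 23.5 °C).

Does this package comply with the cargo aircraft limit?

The paint thinner has flash point 22.1 °C, which is ≤ 27 °C, so it is Group R7 (Flammable Liquid).
Perfume concentrate: flash point 23.5 °C ≤ 27 °C → Group R7 (Flammable Liquid).
Total Group R7: (three 8.08 L containers = 24.24 L) + (two 11.88 L containers = 23.76 L) = 48 L.
That is within the Group R7 cargo aircraft limit of 50 L.

Yes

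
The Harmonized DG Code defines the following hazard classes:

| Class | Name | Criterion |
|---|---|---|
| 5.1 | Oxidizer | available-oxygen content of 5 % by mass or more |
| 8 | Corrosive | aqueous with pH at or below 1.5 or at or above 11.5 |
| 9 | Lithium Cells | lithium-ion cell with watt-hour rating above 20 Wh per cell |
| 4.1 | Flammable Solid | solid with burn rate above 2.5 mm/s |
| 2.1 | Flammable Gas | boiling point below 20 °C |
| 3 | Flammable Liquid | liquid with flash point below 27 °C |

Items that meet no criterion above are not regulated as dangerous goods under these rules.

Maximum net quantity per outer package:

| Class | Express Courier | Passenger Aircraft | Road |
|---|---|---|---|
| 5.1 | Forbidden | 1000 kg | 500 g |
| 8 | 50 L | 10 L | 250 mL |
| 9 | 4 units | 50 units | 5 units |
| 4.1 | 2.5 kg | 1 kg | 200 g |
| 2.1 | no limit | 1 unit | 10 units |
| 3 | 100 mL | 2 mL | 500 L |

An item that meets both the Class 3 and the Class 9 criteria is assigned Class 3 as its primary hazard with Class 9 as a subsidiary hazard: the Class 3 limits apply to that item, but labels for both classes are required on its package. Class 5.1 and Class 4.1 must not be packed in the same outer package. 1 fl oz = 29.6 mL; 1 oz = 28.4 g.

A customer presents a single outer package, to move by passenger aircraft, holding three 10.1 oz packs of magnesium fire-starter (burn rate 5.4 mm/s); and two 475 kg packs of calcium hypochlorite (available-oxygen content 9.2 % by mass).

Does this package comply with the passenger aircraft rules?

Burn rate 5.4 mm/s meets the Class 4.1 criterion (Flammable Solid), so the magnesium fire-starter is Class 4.1.
Calcium hypochlorite: available-oxygen content 9.2 % by mass ≥ 5 % by mass → Class 5.1 (Oxidizer).
Class 5.1 quantity: two 475 kg packs = 950 kg.
950 kg is within the passenger aircraft limit of 1000 kg for Class 5.1.
Class 4.1 quantity: three 10.1 oz packs = 860.52 g.
860.52 g ≤ 1 kg (passenger aircraft limit, Class 4.1) — within limit.
Class 5.1 and Class 4.1 may not share an outer package.

No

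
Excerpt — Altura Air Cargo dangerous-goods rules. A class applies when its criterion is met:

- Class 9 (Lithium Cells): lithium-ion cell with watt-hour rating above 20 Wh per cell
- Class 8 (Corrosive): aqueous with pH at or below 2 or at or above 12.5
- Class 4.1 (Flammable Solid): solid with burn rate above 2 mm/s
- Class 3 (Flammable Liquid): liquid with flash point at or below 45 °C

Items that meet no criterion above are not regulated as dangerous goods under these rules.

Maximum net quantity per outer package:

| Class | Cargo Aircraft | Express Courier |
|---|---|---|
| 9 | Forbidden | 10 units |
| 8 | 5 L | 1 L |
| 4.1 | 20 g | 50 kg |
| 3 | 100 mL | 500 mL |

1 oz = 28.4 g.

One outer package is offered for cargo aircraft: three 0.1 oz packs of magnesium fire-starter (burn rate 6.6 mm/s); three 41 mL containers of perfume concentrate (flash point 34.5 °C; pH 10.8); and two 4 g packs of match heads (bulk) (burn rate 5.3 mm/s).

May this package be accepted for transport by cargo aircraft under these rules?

Burn rate 6.6 mm/s meets the Class 4.1 criterion (Flammable Solid), so the magnesium fire-starter is Class 4.1.
The perfume concentrate has flash point 34.5 °C, which is ≤ 45 °C, so it is Class 3 (Flammable Liquid).
Burn rate 5.3 mm/s meets the Class 4.1 criterion (Flammable Solid), so the match heads (bulk) are Class 4.1.
Class 3 quantity: three 41 mL containers = 123 mL.
That exceeds the Class 3 cargo aircraft limit of 100 mL.
Class 4.1 net quantity: (three 0.1 oz packs = 8.52 g) + (two 4 g packs = 8 g) = 16.52 g.
That is within the Class 4.1 cargo aircraft limit of 20 g.

No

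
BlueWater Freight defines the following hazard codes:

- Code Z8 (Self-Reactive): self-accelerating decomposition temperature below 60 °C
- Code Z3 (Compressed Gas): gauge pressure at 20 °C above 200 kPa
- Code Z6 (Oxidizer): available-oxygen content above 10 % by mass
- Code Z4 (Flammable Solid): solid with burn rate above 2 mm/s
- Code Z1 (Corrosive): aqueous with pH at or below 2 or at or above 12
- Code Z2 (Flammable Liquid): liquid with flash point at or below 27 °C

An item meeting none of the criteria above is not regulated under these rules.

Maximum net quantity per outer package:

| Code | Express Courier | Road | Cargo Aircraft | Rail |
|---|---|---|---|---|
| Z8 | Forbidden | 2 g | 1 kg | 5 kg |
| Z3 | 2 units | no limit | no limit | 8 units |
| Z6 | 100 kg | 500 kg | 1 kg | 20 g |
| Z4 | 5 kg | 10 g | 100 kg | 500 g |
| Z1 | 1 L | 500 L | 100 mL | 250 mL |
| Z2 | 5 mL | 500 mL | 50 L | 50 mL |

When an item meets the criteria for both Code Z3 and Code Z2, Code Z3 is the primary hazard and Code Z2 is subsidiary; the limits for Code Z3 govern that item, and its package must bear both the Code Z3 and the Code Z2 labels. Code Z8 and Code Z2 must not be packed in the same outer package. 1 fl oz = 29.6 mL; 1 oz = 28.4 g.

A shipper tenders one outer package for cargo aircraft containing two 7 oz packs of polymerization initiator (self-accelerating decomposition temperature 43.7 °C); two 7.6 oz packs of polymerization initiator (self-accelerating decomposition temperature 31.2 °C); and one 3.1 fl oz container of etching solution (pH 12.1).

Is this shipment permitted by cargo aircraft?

Polymerization initiator: self-accelerating decomposition temperature 43.7 °C < 60 °C → Code Z8 (Self-Reactive).
Self-accelerating decomposition temperature 31.2 °C meets the Code Z8 criterion (Self-Reactive), so the polymerization initiator is Code Z8.
The etching solution has pH 12.1, which is ≥ 12, so it is Code Z1 (Corrosive).
Total Code Z8: (two 7 oz packs = 397.6 g) + (two 7.6 oz packs = 431.68 g) = 829.28 g.
That is within the Code Z8 cargo aircraft limit of 1 kg.
Code Z1 quantity: one 3.1 fl oz container = 91.76 mL.
That is within the Code Z1 cargo aircraft limit of 100 mL.
The segregation rule (Code Z8 with Code Z2) does not apply to Code Z8 with Code Z1.
Every hazard code is within its cargo aircraft limit and no segregation rule is violated.

Yes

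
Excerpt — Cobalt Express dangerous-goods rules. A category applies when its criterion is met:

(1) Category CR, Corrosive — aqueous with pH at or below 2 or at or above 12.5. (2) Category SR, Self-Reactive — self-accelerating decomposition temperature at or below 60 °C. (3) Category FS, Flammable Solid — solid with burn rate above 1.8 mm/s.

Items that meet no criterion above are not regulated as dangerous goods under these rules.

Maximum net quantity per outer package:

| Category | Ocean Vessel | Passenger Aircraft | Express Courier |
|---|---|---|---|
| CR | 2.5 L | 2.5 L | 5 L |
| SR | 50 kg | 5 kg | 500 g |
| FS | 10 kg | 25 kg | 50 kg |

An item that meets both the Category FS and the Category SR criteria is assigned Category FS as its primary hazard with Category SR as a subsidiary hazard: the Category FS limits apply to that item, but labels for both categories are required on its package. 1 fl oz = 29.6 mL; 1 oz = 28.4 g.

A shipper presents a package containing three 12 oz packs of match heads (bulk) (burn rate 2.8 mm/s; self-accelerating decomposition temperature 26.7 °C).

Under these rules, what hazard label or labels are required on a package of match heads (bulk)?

With burn rate 2.8 mm/s (> 1.8 mm/s), the match heads (bulk) fall in Category FS.
Self-accelerating decomposition temperature 26.7 °C meets the Category SR criterion (Self-Reactive), so the match heads (bulk) are Category SR.
By the precedence rule Category FS is primary and Category SR is subsidiary, and that rule requires both labels on the package.

Category FS and SR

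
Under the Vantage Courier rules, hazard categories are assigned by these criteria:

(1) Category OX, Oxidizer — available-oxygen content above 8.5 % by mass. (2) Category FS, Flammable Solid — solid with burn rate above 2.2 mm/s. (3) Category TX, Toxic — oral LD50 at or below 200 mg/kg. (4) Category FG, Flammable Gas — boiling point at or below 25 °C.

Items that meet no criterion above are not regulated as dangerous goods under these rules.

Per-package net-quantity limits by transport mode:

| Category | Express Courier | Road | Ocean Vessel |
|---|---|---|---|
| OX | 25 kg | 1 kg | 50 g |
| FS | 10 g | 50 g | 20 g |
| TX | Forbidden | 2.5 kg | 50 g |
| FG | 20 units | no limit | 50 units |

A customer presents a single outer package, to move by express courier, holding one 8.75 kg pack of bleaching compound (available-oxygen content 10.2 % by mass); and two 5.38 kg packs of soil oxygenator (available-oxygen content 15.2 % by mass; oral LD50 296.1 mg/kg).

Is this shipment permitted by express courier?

The bleaching compound has available-oxygen content 10.2 % by mass, which is > 8.5 % by mass, so it is Category OX (Oxidizer).
Available-oxygen content 15.2 % by mass meets the Category OX criterion (Oxidizer), so the soil oxygenator is Category OX.
Total Category OX: 8.75 kg + (two 5.38 kg packs = 10.76 kg) = 19.51 kg.
19.51 kg is within the express courier limit of 25 kg for Category OX.

Yes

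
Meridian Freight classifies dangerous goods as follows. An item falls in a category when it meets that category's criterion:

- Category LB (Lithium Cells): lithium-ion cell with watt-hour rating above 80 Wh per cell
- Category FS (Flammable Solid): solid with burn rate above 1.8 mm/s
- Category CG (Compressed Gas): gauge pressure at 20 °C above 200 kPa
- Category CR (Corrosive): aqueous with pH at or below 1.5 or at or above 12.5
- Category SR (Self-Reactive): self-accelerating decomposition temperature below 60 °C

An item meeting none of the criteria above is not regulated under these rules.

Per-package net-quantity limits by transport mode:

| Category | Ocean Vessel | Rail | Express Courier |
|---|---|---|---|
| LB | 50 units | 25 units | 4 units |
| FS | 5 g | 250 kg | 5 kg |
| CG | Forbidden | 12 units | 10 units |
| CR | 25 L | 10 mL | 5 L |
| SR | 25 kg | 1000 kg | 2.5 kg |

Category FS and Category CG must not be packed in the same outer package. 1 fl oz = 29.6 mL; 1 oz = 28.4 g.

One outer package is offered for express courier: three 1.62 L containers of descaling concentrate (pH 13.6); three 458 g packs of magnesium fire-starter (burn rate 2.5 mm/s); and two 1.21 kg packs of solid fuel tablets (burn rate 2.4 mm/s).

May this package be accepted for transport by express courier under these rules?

Descaling concentrate: pH 13.6 ≥ 12.5 → Category CR (Corrosive).
The magnesium fire-starter has burn rate 2.5 mm/s, which is > 1.8 mm/s, so it is Category FS (Flammable Solid).
With burn rate 2.4 mm/s (> 1.8 mm/s), the solid fuel tablets fall in Category FS.
Category FS net quantity: (three 458 g packs = 1.374 kg) + (two 1.21 kg packs = 2.42 kg) = 3.794 kg.
3.794 kg ≤ 5 kg (express courier limit, Category FS) — within limit.
Category CR quantity: three 1.62 L containers = 4.86 L.
That is within the Category CR express courier limit of 5 L.
The segregation rule (Category FS with Category CG) does not apply to Category FS with Category CR.
Every hazard category is within its express courier limit and no segregation rule is violated.

Yes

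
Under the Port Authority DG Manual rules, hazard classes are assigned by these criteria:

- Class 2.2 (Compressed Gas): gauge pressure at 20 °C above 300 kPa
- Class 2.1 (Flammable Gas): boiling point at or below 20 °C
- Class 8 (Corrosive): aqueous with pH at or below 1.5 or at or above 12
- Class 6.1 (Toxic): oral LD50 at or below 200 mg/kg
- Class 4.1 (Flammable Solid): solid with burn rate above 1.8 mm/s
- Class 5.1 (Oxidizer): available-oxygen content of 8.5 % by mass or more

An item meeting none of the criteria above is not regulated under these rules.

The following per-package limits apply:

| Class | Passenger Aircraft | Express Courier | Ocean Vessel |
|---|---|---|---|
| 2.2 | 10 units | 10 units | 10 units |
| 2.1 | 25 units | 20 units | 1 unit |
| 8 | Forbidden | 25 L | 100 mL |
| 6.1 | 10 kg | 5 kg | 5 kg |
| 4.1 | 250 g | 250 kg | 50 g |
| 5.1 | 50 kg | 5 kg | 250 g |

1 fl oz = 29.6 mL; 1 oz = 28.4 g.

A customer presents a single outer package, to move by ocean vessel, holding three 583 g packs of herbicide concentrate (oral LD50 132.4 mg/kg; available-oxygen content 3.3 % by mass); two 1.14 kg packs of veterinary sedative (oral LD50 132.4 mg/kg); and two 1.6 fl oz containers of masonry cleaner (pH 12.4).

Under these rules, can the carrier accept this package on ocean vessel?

Yes

Herbicide concentrate: oral LD50 132.4 mg/kg ≤ 200 mg/kg → Class 6.1 (Toxic).
With oral LD50 132.4 mg/kg (≤ 200 mg/kg), the veterinary sedative falls in Class 6.1.
The masonry cleaner has pH 12.4, which is ≥ 12, so it is Class 8 (Corrosive).
Total Class 6.1: (three 583 g packs = 1.749 kg) + (two 1.14 kg packs = 2.28 kg) = 4.029 kg.
That is within the Class 6.1 ocean vessel limit of 5 kg.
Class 8 quantity: two 1.6 fl oz containers = 94.72 mL.
94.72 mL is within the ocean vessel limit of 100 mL for Class 8.
Every hazard class is within its ocean vessel limit and no segregation rule is violated.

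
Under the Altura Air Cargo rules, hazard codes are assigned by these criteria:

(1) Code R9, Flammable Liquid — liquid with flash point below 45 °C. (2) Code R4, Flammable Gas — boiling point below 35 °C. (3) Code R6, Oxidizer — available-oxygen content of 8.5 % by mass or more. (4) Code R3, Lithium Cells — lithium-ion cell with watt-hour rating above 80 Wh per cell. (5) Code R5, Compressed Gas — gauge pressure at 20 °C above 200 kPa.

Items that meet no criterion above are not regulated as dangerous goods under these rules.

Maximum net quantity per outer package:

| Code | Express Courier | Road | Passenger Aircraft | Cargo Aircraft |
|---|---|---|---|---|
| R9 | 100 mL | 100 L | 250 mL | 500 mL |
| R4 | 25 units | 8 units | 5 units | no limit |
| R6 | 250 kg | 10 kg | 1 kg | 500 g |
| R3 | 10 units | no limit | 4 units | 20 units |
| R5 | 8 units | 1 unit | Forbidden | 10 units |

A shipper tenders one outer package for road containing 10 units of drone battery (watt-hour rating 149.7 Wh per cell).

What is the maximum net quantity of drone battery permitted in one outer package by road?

no limit

The drone battery has watt-hour rating 149.7 Wh per cell, which is > 80 Wh per cell, so it is Code R3 (Lithium Cells).
The road limit for Code R3 is no limit.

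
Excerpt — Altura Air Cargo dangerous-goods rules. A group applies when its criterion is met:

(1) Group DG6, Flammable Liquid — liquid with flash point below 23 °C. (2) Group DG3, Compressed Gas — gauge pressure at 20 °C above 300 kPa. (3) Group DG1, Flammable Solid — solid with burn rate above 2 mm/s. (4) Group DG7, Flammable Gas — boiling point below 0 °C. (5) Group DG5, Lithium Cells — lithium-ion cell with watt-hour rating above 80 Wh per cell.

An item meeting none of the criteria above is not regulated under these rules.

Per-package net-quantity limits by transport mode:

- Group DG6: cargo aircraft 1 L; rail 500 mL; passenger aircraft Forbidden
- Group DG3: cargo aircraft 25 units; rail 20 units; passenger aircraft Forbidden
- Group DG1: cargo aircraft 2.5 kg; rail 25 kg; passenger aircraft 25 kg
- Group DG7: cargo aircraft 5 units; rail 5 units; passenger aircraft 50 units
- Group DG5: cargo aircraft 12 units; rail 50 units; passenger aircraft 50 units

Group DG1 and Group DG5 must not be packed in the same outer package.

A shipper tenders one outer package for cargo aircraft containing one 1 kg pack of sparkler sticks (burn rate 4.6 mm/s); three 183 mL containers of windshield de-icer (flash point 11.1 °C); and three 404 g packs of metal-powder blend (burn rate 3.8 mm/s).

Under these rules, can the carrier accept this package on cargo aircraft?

Yes

The sparkler sticks have burn rate 4.6 mm/s, which is > 2 mm/s, so they are Group DG1 (Flammable Solid).
Windshield de-icer: flash point 11.1 °C < 23 °C → Group DG6 (Flammable Liquid).
With burn rate 3.8 mm/s (> 2 mm/s), the metal-powder blend falls in Group DG1.
Total Group DG1: 1 kg + (three 404 g packs = 1.212 kg) = 2.212 kg.
2.212 kg is within the cargo aircraft limit of 2.5 kg for Group DG1.
Group DG6 quantity: three 183 mL containers = 549 mL.
549 mL ≤ 1 L (cargo aircraft limit, Group DG6) — within limit.
The segregation rule (Group DG1 with Group DG5) does not apply to Group DG1 with Group DG6.
Every hazard group is within its cargo aircraft limit and no segregation rule is violated.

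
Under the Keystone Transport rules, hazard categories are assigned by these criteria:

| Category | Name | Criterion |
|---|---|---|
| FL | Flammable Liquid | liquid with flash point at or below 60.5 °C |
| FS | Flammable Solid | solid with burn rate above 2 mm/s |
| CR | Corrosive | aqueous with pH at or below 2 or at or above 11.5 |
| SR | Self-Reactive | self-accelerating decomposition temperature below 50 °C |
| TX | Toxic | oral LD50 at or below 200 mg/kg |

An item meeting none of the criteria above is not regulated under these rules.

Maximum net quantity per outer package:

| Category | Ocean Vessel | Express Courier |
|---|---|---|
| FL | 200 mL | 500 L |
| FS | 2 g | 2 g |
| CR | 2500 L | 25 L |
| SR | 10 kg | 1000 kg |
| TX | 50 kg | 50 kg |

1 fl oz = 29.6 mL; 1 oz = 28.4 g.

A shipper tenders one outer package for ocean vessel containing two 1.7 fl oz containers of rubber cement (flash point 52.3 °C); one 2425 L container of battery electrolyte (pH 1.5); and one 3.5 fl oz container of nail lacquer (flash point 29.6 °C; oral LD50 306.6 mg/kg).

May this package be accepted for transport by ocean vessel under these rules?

The rubber cement has flash point 52.3 °C, which is ≤ 60.5 °C, so it is Category FL (Flammable Liquid).
With pH 1.5 (≤ 2), the battery electrolyte falls in Category CR.
Nail lacquer: flash point 29.6 °C ≤ 60.5 °C → Category FL (Flammable Liquid).
Total Category FL: (two 1.7 fl oz containers = 100.64 mL) + (one 3.5 fl oz container = 103.6 mL) = 204.24 mL.
That exceeds the Category FL ocean vessel limit of 200 mL.
Category CR quantity: 2425 L.
That is within the Category CR ocean vessel limit of 2500 L.

No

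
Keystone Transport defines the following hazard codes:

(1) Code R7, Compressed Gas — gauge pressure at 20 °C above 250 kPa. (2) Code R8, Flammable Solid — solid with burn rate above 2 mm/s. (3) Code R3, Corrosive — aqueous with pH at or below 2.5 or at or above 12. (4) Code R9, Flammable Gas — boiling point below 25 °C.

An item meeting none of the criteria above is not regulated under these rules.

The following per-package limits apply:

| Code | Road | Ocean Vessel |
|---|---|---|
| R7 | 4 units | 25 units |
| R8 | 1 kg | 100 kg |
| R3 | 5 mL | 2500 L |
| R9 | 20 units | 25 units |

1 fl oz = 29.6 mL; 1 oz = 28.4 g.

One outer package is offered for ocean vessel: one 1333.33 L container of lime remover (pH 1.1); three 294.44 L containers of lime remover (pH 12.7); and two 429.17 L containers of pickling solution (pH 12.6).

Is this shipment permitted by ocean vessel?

No

With pH 1.1 (≤ 2.5), the lime remover falls in Code R3.
The lime remover has pH 12.7, which is ≥ 12, so it is Code R3 (Corrosive).
pH 12.6 meets the Code R3 criterion (Corrosive), so the pickling solution is Code R3.
Total Code R3: 1333.33 L + (three 294.44 L containers = 883.32 L) + (two 429.17 L containers = 858.34 L) = 3074.99 L.
3074.99 L exceeds the ocean vessel limit of 2500 L for Code R3.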